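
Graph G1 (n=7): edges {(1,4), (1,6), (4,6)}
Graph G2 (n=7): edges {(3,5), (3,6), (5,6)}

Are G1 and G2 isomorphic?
Yes, isomorphic

The graphs are isomorphic.
One valid mapping φ: V(G1) → V(G2): 0→0, 1→3, 2→1, 3→4, 4→6, 5→2, 6→5

Verify φ preserves adjacency — for each edge of G1, its image is an edge of G2:
  (1,4) → (φ(1),φ(4)) = (3,6) ∈ E(G2) ✓
  (1,6) → (φ(1),φ(6)) = (3,5) ∈ E(G2) ✓
  (4,6) → (φ(4),φ(6)) = (5,6) ∈ E(G2) ✓
All 3 edges of G1 map to edges of G2, and |E(G1)| = |E(G2)| = 3, so φ is a bijection on edges as well as vertices. Hence G1 ≅ G2.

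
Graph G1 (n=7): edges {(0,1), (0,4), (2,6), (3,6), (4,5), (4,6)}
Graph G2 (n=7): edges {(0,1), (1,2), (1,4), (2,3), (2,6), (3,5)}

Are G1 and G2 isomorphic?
Yes, isomorphic

The graphs are isomorphic.
One valid mapping φ: V(G1) → V(G2): 0→3, 1→5, 2→0, 3→4, 4→2, 5→6, 6→1

Verify φ preserves adjacency — for each edge of G1, its image is an edge of G2:
  (0,1) → (φ(0),φ(1)) = (3,5) ∈ E(G2) ✓
  (0,4) → (φ(0),φ(4)) = (2,3) ∈ E(G2) ✓
  (2,6) → (φ(2),φ(6)) = (0,1) ∈ E(G2) ✓
  (3,6) → (φ(3),φ(6)) = (1,4) ∈ E(G2) ✓
  (4,5) → (φ(4),φ(5)) = (2,6) ∈ E(G2) ✓
  (4,6) → (φ(4),φ(6)) = (1,2) ∈ E(G2) ✓
All 6 edges of G1 map to edges of G2, and |E(G1)| = |E(G2)| = 6, so φ is a bijection on edges as well as vertices. Hence G1 ≅ G2.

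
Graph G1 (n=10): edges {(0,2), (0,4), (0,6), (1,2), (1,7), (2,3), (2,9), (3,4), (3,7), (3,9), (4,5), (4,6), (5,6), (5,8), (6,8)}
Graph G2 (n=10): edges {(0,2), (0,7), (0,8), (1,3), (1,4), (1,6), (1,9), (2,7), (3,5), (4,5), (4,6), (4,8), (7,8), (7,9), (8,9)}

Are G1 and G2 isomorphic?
Yes, isomorphic

The graphs are isomorphic.
One valid mapping φ: V(G1) → V(G2): 0→9, 1→3, 2→1, 3→4, 4→8, 5→0, 6→7, 7→5, 8→2, 9→6

Verify φ preserves adjacency — for each edge of G1, its image is an edge of G2:
  (0,2) → (φ(0),φ(2)) = (1,9) ∈ E(G2) ✓
  (0,4) → (φ(0),φ(4)) = (8,9) ∈ E(G2) ✓
  (0,6) → (φ(0),φ(6)) = (7,9) ∈ E(G2) ✓
  (1,2) → (φ(1),φ(2)) = (1,3) ∈ E(G2) ✓
  (1,7) → (φ(1),φ(7)) = (3,5) ∈ E(G2) ✓
  (2,3) → (φ(2),φ(3)) = (1,4) ∈ E(G2) ✓
  (2,9) → (φ(2),φ(9)) = (1,6) ∈ E(G2) ✓
  (3,4) → (φ(3),φ(4)) = (4,8) ∈ E(G2) ✓
  (3,7) → (φ(3),φ(7)) = (4,5) ∈ E(G2) ✓
  (3,9) → (φ(3),φ(9)) = (4,6) ∈ E(G2) ✓
  (4,5) → (φ(4),φ(5)) = (0,8) ∈ E(G2) ✓
  (4,6) → (φ(4),φ(6)) = (7,8) ∈ E(G2) ✓
  (5,6) → (φ(5),φ(6)) = (0,7) ∈ E(G2) ✓
  (5,8) → (φ(5),φ(8)) = (0,2) ∈ E(G2) ✓
  (6,8) → (φ(6),φ(8)) = (2,7) ∈ E(G2) ✓
All 15 edges of G1 map to edges of G2, and |E(G1)| = |E(G2)| = 15, so φ is a bijection on edges as well as vertices. Hence G1 ≅ G2.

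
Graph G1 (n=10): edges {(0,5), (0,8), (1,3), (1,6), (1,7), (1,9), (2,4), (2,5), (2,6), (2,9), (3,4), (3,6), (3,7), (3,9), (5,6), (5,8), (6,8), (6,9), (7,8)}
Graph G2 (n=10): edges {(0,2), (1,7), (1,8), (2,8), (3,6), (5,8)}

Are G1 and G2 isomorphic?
No, not isomorphic

The graphs are NOT isomorphic.

Connected components of G1: 1 component(s) with vertex sets [[0, 1, 2, 3, 4, 5, 6, 7, 8, 9]], sizes [10].
Connected components of G2: 4 component(s) with vertex sets [[4], [9], [3, 6], [0, 1, 2, 5, 7, 8]], sizes [1, 1, 2, 6].
The number of connected components (and the multiset of component sizes) is an isomorphism invariant — an isomorphism maps each component of G1 bijectively onto a component of G2. Since G1 has 1 component(s) and G2 has 4, they cannot be isomorphic.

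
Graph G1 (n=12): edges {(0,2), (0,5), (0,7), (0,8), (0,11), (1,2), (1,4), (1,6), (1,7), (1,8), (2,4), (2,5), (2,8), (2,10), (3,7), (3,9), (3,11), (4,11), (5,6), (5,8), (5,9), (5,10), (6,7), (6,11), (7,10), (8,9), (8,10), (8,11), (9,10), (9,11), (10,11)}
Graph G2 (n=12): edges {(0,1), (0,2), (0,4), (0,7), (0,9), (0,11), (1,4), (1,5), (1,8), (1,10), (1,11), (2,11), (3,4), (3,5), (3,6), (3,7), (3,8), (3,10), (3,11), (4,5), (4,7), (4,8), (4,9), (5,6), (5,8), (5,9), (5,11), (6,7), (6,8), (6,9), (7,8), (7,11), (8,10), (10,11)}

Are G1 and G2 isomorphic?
No, not isomorphic

The graphs are NOT isomorphic.

Degrees in G1: deg(0)=5, deg(1)=5, deg(2)=6, deg(3)=3, deg(4)=3, deg(5)=6, deg(6)=4, deg(7)=5, deg(8)=7, deg(9)=5, deg(10)=6, deg(11)=7.
Sorted degree sequence of G1: [7, 7, 6, 6, 6, 5, 5, 5, 5, 4, 3, 3].
Degrees in G2: deg(0)=6, deg(1)=6, deg(2)=2, deg(3)=7, deg(4)=7, deg(5)=7, deg(6)=5, deg(7)=6, deg(8)=7, deg(9)=4, deg(10)=4, deg(11)=7.
Sorted degree sequence of G2: [7, 7, 7, 7, 7, 6, 6, 6, 5, 4, 4, 2].
The (sorted) degree sequence is an isomorphism invariant, so since G1 and G2 have different degree sequences they cannot be isomorphic.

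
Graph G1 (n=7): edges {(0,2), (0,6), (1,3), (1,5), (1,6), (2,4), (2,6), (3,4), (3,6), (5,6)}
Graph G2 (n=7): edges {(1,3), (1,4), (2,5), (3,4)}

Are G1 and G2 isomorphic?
No, not isomorphic

The graphs are NOT isomorphic.

Counting triangles (3-cliques): G1 has 3, G2 has 1.
Triangle count is an isomorphism invariant, so differing triangle counts rule out isomorphism.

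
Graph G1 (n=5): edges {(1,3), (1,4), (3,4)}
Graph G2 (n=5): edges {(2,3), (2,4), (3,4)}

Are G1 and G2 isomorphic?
Yes, isomorphic

The graphs are isomorphic.
One valid mapping φ: V(G1) → V(G2): 0→0, 1→3, 2→1, 3→4, 4→2

Verify φ preserves adjacency — for each edge of G1, its image is an edge of G2:
  (1,3) → (φ(1),φ(3)) = (3,4) ∈ E(G2) ✓
  (1,4) → (φ(1),φ(4)) = (2,3) ∈ E(G2) ✓
  (3,4) → (φ(3),φ(4)) = (2,4) ∈ E(G2) ✓
All 3 edges of G1 map to edges of G2, and |E(G1)| = |E(G2)| = 3, so φ is a bijection on edges as well as vertices. Hence G1 ≅ G2.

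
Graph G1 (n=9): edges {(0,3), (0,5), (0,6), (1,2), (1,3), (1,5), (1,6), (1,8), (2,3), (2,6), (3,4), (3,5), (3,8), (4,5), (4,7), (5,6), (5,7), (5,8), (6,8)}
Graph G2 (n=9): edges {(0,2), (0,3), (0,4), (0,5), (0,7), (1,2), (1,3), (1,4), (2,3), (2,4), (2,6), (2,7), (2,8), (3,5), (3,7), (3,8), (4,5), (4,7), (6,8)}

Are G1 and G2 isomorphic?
Yes, isomorphic

The graphs are isomorphic.
One valid mapping φ: V(G1) → V(G2): 0→1, 1→0, 2→5, 3→3, 4→8, 5→2, 6→4, 7→6, 8→7

Verify φ preserves adjacency — for each edge of G1, its image is an edge of G2:
  (0,3) → (φ(0),φ(3)) = (1,3) ∈ E(G2) ✓
  (0,5) → (φ(0),φ(5)) = (1,2) ∈ E(G2) ✓
  (0,6) → (φ(0),φ(6)) = (1,4) ∈ E(G2) ✓
  (1,2) → (φ(1),φ(2)) = (0,5) ∈ E(G2) ✓
  (1,3) → (φ(1),φ(3)) = (0,3) ∈ E(G2) ✓
  (1,5) → (φ(1),φ(5)) = (0,2) ∈ E(G2) ✓
  (1,6) → (φ(1),φ(6)) = (0,4) ∈ E(G2) ✓
  (1,8) → (φ(1),φ(8)) = (0,7) ∈ E(G2) ✓
  (2,3) → (φ(2),φ(3)) = (3,5) ∈ E(G2) ✓
  (2,6) → (φ(2),φ(6)) = (4,5) ∈ E(G2) ✓
  (3,4) → (φ(3),φ(4)) = (3,8) ∈ E(G2) ✓
  (3,5) → (φ(3),φ(5)) = (2,3) ∈ E(G2) ✓
  (3,8) → (φ(3),φ(8)) = (3,7) ∈ E(G2) ✓
  (4,5) → (φ(4),φ(5)) = (2,8) ∈ E(G2) ✓
  (4,7) → (φ(4),φ(7)) = (6,8) ∈ E(G2) ✓
  (5,6) → (φ(5),φ(6)) = (2,4) ∈ E(G2) ✓
  (5,7) → (φ(5),φ(7)) = (2,6) ∈ E(G2) ✓
  (5,8) → (φ(5),φ(8)) = (2,7) ∈ E(G2) ✓
  (6,8) → (φ(6),φ(8)) = (4,7) ∈ E(G2) ✓
All 19 edges of G1 map to edges of G2, and |E(G1)| = |E(G2)| = 19, so φ is a bijection on edges as well as vertices. Hence G1 ≅ G2.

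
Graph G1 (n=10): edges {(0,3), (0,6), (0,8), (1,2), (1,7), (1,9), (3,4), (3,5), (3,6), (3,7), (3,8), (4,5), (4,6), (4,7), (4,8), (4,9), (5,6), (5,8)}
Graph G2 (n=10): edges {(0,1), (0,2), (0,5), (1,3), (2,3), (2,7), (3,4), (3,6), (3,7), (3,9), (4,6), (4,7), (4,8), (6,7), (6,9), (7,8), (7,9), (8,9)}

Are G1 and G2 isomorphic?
Yes, isomorphic

The graphs are isomorphic.
One valid mapping φ: V(G1) → V(G2): 0→8, 1→0, 2→5, 3→7, 4→3, 5→6, 6→9, 7→2, 8→4, 9→1

Verify φ preserves adjacency — for each edge of G1, its image is an edge of G2:
  (0,3) → (φ(0),φ(3)) = (7,8) ∈ E(G2) ✓
  (0,6) → (φ(0),φ(6)) = (8,9) ∈ E(G2) ✓
  (0,8) → (φ(0),φ(8)) = (4,8) ∈ E(G2) ✓
  (1,2) → (φ(1),φ(2)) = (0,5) ∈ E(G2) ✓
  (1,7) → (φ(1),φ(7)) = (0,2) ∈ E(G2) ✓
  (1,9) → (φ(1),φ(9)) = (0,1) ∈ E(G2) ✓
  (3,4) → (φ(3),φ(4)) = (3,7) ∈ E(G2) ✓
  (3,5) → (φ(3),φ(5)) = (6,7) ∈ E(G2) ✓
  (3,6) → (φ(3),φ(6)) = (7,9) ∈ E(G2) ✓
  (3,7) → (φ(3),φ(7)) = (2,7) ∈ E(G2) ✓
  (3,8) → (φ(3),φ(8)) = (4,7) ∈ E(G2) ✓
  (4,5) → (φ(4),φ(5)) = (3,6) ∈ E(G2) ✓
  (4,6) → (φ(4),φ(6)) = (3,9) ∈ E(G2) ✓
  (4,7) → (φ(4),φ(7)) = (2,3) ∈ E(G2) ✓
  (4,8) → (φ(4),φ(8)) = (3,4) ∈ E(G2) ✓
  (4,9) → (φ(4),φ(9)) = (1,3) ∈ E(G2) ✓
  (5,6) → (φ(5),φ(6)) = (6,9) ∈ E(G2) ✓
  (5,8) → (φ(5),φ(8)) = (4,6) ∈ E(G2) ✓
All 18 edges of G1 map to edges of G2, and |E(G1)| = |E(G2)| = 18, so φ is a bijection on edges as well as vertices. Hence G1 ≅ G2.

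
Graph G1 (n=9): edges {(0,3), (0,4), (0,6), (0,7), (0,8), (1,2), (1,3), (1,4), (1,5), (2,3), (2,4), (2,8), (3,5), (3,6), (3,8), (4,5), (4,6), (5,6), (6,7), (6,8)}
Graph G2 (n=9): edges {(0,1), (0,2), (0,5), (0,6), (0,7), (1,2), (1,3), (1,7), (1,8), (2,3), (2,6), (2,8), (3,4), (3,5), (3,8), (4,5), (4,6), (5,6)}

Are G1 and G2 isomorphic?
No, not isomorphic

The graphs are NOT isomorphic.

Counting triangles (3-cliques): G1 has 13, G2 has 10.
Triangle count is an isomorphism invariant, so differing triangle counts rule out isomorphism.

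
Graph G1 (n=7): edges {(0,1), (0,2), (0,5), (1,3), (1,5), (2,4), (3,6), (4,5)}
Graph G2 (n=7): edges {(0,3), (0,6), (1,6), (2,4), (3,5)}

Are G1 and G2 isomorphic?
No, not isomorphic

The graphs are NOT isomorphic.

Connected components of G1: 1 component(s) with vertex sets [[0, 1, 2, 3, 4, 5, 6]], sizes [7].
Connected components of G2: 2 component(s) with vertex sets [[2, 4], [0, 1, 3, 5, 6]], sizes [2, 5].
The number of connected components (and the multiset of component sizes) is an isomorphism invariant — an isomorphism maps each component of G1 bijectively onto a component of G2. Since G1 has 1 component(s) and G2 has 2, they cannot be isomorphic.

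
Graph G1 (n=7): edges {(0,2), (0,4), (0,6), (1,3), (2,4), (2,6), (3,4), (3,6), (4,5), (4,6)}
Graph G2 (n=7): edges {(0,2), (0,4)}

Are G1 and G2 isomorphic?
No, not isomorphic

The graphs are NOT isomorphic.

Connected components of G1: 1 component(s) with vertex sets [[0, 1, 2, 3, 4, 5, 6]], sizes [7].
Connected components of G2: 5 component(s) with vertex sets [[1], [3], [5], [6], [0, 2, 4]], sizes [1, 1, 1, 1, 3].
The number of connected components (and the multiset of component sizes) is an isomorphism invariant — an isomorphism maps each component of G1 bijectively onto a component of G2. Since G1 has 1 component(s) and G2 has 5, they cannot be isomorphic.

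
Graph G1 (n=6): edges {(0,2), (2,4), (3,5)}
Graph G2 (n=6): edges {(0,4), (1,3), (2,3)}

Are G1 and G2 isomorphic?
Yes, isomorphic

The graphs are isomorphic.
One valid mapping φ: V(G1) → V(G2): 0→1, 1→5, 2→3, 3→4, 4→2, 5→0

Verify φ preserves adjacency — for each edge of G1, its image is an edge of G2:
  (0,2) → (φ(0),φ(2)) = (1,3) ∈ E(G2) ✓
  (2,4) → (φ(2),φ(4)) = (2,3) ∈ E(G2) ✓
  (3,5) → (φ(3),φ(5)) = (0,4) ∈ E(G2) ✓
All 3 edges of G1 map to edges of G2, and |E(G1)| = |E(G2)| = 3, so φ is a bijection on edges as well as vertices. Hence G1 ≅ G2.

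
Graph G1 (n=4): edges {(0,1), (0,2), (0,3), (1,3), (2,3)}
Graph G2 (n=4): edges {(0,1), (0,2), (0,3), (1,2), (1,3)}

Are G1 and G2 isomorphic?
Yes, isomorphic

The graphs are isomorphic.
One valid mapping φ: V(G1) → V(G2): 0→1, 1→3, 2→2, 3→0

Verify φ preserves adjacency — for each edge of G1, its image is an edge of G2:
  (0,1) → (φ(0),φ(1)) = (1,3) ∈ E(G2) ✓
  (0,2) → (φ(0),φ(2)) = (1,2) ∈ E(G2) ✓
  (0,3) → (φ(0),φ(3)) = (0,1) ∈ E(G2) ✓
  (1,3) → (φ(1),φ(3)) = (0,3) ∈ E(G2) ✓
  (2,3) → (φ(2),φ(3)) = (0,2) ∈ E(G2) ✓
All 5 edges of G1 map to edges of G2, and |E(G1)| = |E(G2)| = 5, so φ is a bijection on edges as well as vertices. Hence G1 ≅ G2.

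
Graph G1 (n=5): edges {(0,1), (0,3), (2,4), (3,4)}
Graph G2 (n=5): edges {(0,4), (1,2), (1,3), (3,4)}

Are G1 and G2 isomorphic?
Yes, isomorphic

The graphs are isomorphic.
One valid mapping φ: V(G1) → V(G2): 0→4, 1→0, 2→2, 3→3, 4→1

Verify φ preserves adjacency — for each edge of G1, its image is an edge of G2:
  (0,1) → (φ(0),φ(1)) = (0,4) ∈ E(G2) ✓
  (0,3) → (φ(0),φ(3)) = (3,4) ∈ E(G2) ✓
  (2,4) → (φ(2),φ(4)) = (1,2) ∈ E(G2) ✓
  (3,4) → (φ(3),φ(4)) = (1,3) ∈ E(G2) ✓
All 4 edges of G1 map to edges of G2, and |E(G1)| = |E(G2)| = 4, so φ is a bijection on edges as well as vertices. Hence G1 ≅ G2.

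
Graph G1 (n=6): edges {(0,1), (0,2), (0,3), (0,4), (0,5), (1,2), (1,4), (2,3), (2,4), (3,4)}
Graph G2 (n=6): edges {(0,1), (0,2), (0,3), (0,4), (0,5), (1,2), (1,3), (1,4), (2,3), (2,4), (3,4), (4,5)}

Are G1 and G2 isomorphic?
No, not isomorphic

The graphs are NOT isomorphic.

Counting edges: G1 has 10 edge(s); G2 has 12 edge(s).
Edge count is an isomorphism invariant (a bijection on vertices induces a bijection on edges), so differing edge counts rule out isomorphism.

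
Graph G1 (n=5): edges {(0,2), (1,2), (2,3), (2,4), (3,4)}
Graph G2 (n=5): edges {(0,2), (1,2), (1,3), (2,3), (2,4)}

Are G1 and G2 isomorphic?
Yes, isomorphic

The graphs are isomorphic.
One valid mapping φ: V(G1) → V(G2): 0→0, 1→4, 2→2, 3→1, 4→3

Verify φ preserves adjacency — for each edge of G1, its image is an edge of G2:
  (0,2) → (φ(0),φ(2)) = (0,2) ∈ E(G2) ✓
  (1,2) → (φ(1),φ(2)) = (2,4) ∈ E(G2) ✓
  (2,3) → (φ(2),φ(3)) = (1,2) ∈ E(G2) ✓
  (2,4) → (φ(2),φ(4)) = (2,3) ∈ E(G2) ✓
  (3,4) → (φ(3),φ(4)) = (1,3) ∈ E(G2) ✓
All 5 edges of G1 map to edges of G2, and |E(G1)| = |E(G2)| = 5, so φ is a bijection on edges as well as vertices. Hence G1 ≅ G2.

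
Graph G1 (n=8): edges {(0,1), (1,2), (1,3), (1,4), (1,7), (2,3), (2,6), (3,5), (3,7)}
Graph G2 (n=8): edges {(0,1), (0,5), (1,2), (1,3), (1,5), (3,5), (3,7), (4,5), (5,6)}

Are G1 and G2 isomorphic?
Yes, isomorphic

The graphs are isomorphic.
One valid mapping φ: V(G1) → V(G2): 0→6, 1→5, 2→3, 3→1, 4→4, 5→2, 6→7, 7→0

Verify φ preserves adjacency — for each edge of G1, its image is an edge of G2:
  (0,1) → (φ(0),φ(1)) = (5,6) ∈ E(G2) ✓
  (1,2) → (φ(1),φ(2)) = (3,5) ∈ E(G2) ✓
  (1,3) → (φ(1),φ(3)) = (1,5) ∈ E(G2) ✓
  (1,4) → (φ(1),φ(4)) = (4,5) ∈ E(G2) ✓
  (1,7) → (φ(1),φ(7)) = (0,5) ∈ E(G2) ✓
  (2,3) → (φ(2),φ(3)) = (1,3) ∈ E(G2) ✓
  (2,6) → (φ(2),φ(6)) = (3,7) ∈ E(G2) ✓
  (3,5) → (φ(3),φ(5)) = (1,2) ∈ E(G2) ✓
  (3,7) → (φ(3),φ(7)) = (0,1) ∈ E(G2) ✓
All 9 edges of G1 map to edges of G2, and |E(G1)| = |E(G2)| = 9, so φ is a bijection on edges as well as vertices. Hence G1 ≅ G2.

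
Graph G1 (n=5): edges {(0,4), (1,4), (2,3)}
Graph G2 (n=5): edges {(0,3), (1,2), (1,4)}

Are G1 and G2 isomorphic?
Yes, isomorphic

The graphs are isomorphic.
One valid mapping φ: V(G1) → V(G2): 0→4, 1→2, 2→0, 3→3, 4→1

Verify φ preserves adjacency — for each edge of G1, its image is an edge of G2:
  (0,4) → (φ(0),φ(4)) = (1,4) ∈ E(G2) ✓
  (1,4) → (φ(1),φ(4)) = (1,2) ∈ E(G2) ✓
  (2,3) → (φ(2),φ(3)) = (0,3) ∈ E(G2) ✓
All 3 edges of G1 map to edges of G2, and |E(G1)| = |E(G2)| = 3, so φ is a bijection on edges as well as vertices. Hence G1 ≅ G2.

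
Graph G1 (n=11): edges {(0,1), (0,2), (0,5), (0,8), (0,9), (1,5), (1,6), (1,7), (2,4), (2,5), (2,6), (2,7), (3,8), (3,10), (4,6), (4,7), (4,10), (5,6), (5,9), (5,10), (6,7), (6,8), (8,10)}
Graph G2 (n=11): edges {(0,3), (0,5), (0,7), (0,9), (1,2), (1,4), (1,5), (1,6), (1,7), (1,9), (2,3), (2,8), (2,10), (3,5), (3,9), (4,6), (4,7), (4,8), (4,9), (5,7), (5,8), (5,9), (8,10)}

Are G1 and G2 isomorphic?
Yes, isomorphic

The graphs are isomorphic.
One valid mapping φ: V(G1) → V(G2): 0→4, 1→7, 2→9, 3→10, 4→3, 5→1, 6→5, 7→0, 8→8, 9→6, 10→2

Verify φ preserves adjacency — for each edge of G1, its image is an edge of G2:
  (0,1) → (φ(0),φ(1)) = (4,7) ∈ E(G2) ✓
  (0,2) → (φ(0),φ(2)) = (4,9) ∈ E(G2) ✓
  (0,5) → (φ(0),φ(5)) = (1,4) ∈ E(G2) ✓
  (0,8) → (φ(0),φ(8)) = (4,8) ∈ E(G2) ✓
  (0,9) → (φ(0),φ(9)) = (4,6) ∈ E(G2) ✓
  (1,5) → (φ(1),φ(5)) = (1,7) ∈ E(G2) ✓
  (1,6) → (φ(1),φ(6)) = (5,7) ∈ E(G2) ✓
  (1,7) → (φ(1),φ(7)) = (0,7) ∈ E(G2) ✓
  (2,4) → (φ(2),φ(4)) = (3,9) ∈ E(G2) ✓
  (2,5) → (φ(2),φ(5)) = (1,9) ∈ E(G2) ✓
  (2,6) → (φ(2),φ(6)) = (5,9) ∈ E(G2) ✓
  (2,7) → (φ(2),φ(7)) = (0,9) ∈ E(G2) ✓
  (3,8) → (φ(3),φ(8)) = (8,10) ∈ E(G2) ✓
  (3,10) → (φ(3),φ(10)) = (2,10) ∈ E(G2) ✓
  (4,6) → (φ(4),φ(6)) = (3,5) ∈ E(G2) ✓
  (4,7) → (φ(4),φ(7)) = (0,3) ∈ E(G2) ✓
  (4,10) → (φ(4),φ(10)) = (2,3) ∈ E(G2) ✓
  (5,6) → (φ(5),φ(6)) = (1,5) ∈ E(G2) ✓
  (5,9) → (φ(5),φ(9)) = (1,6) ∈ E(G2) ✓
  (5,10) → (φ(5),φ(10)) = (1,2) ∈ E(G2) ✓
  (6,7) → (φ(6),φ(7)) = (0,5) ∈ E(G2) ✓
  (6,8) → (φ(6),φ(8)) = (5,8) ∈ E(G2) ✓
  (8,10) → (φ(8),φ(10)) = (2,8) ∈ E(G2) ✓
All 23 edges of G1 map to edges of G2, and |E(G1)| = |E(G2)| = 23, so φ is a bijection on edges as well as vertices. Hence G1 ≅ G2.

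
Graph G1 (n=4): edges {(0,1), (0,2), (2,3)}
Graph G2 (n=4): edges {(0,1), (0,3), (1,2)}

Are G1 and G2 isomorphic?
Yes, isomorphic

The graphs are isomorphic.
One valid mapping φ: V(G1) → V(G2): 0→1, 1→2, 2→0, 3→3

Verify φ preserves adjacency — for each edge of G1, its image is an edge of G2:
  (0,1) → (φ(0),φ(1)) = (1,2) ∈ E(G2) ✓
  (0,2) → (φ(0),φ(2)) = (0,1) ∈ E(G2) ✓
  (2,3) → (φ(2),φ(3)) = (0,3) ∈ E(G2) ✓
All 3 edges of G1 map to edges of G2, and |E(G1)| = |E(G2)| = 3, so φ is a bijection on edges as well as vertices. Hence G1 ≅ G2.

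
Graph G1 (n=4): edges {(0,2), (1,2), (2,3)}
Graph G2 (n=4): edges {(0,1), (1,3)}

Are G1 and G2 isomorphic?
No, not isomorphic

The graphs are NOT isomorphic.

Degrees in G1: deg(0)=1, deg(1)=1, deg(2)=3, deg(3)=1.
Sorted degree sequence of G1: [3, 1, 1, 1].
Degrees in G2: deg(0)=1, deg(1)=2, deg(2)=0, deg(3)=1.
Sorted degree sequence of G2: [2, 1, 1, 0].
The (sorted) degree sequence is an isomorphism invariant, so since G1 and G2 have different degree sequences they cannot be isomorphic.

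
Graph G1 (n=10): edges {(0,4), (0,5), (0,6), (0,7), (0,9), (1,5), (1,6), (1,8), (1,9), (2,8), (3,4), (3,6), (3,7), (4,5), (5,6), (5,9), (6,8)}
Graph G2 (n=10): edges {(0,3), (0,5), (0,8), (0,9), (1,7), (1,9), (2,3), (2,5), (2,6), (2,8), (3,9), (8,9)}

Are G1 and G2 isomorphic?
No, not isomorphic

The graphs are NOT isomorphic.

Connected components of G1: 1 component(s) with vertex sets [[0, 1, 2, 3, 4, 5, 6, 7, 8, 9]], sizes [10].
Connected components of G2: 2 component(s) with vertex sets [[4], [0, 1, 2, 3, 5, 6, 7, 8, 9]], sizes [1, 9].
The number of connected components (and the multiset of component sizes) is an isomorphism invariant — an isomorphism maps each component of G1 bijectively onto a component of G2. Since G1 has 1 component(s) and G2 has 2, they cannot be isomorphic.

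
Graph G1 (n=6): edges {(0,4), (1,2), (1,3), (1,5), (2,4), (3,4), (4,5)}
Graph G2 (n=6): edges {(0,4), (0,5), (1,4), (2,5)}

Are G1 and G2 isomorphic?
No, not isomorphic

The graphs are NOT isomorphic.

Connected components of G1: 1 component(s) with vertex sets [[0, 1, 2, 3, 4, 5]], sizes [6].
Connected components of G2: 2 component(s) with vertex sets [[3], [0, 1, 2, 4, 5]], sizes [1, 5].
The number of connected components (and the multiset of component sizes) is an isomorphism invariant — an isomorphism maps each component of G1 bijectively onto a component of G2. Since G1 has 1 component(s) and G2 has 2, they cannot be isomorphic.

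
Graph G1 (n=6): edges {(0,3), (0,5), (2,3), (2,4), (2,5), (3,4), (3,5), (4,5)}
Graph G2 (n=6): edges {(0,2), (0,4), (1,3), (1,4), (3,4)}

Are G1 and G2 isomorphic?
No, not isomorphic

The graphs are NOT isomorphic.

Counting triangles (3-cliques): G1 has 5, G2 has 1.
Triangle count is an isomorphism invariant, so differing triangle counts rule out isomorphism.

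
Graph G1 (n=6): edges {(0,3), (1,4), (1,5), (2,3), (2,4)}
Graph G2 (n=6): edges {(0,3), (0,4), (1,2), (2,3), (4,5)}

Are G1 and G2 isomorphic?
Yes, isomorphic

The graphs are isomorphic.
One valid mapping φ: V(G1) → V(G2): 0→5, 1→2, 2→0, 3→4, 4→3, 5→1

Verify φ preserves adjacency — for each edge of G1, its image is an edge of G2:
  (0,3) → (φ(0),φ(3)) = (4,5) ∈ E(G2) ✓
  (1,4) → (φ(1),φ(4)) = (2,3) ∈ E(G2) ✓
  (1,5) → (φ(1),φ(5)) = (1,2) ∈ E(G2) ✓
  (2,3) → (φ(2),φ(3)) = (0,4) ∈ E(G2) ✓
  (2,4) → (φ(2),φ(4)) = (0,3) ∈ E(G2) ✓
All 5 edges of G1 map to edges of G2, and |E(G1)| = |E(G2)| = 5, so φ is a bijection on edges as well as vertices. Hence G1 ≅ G2.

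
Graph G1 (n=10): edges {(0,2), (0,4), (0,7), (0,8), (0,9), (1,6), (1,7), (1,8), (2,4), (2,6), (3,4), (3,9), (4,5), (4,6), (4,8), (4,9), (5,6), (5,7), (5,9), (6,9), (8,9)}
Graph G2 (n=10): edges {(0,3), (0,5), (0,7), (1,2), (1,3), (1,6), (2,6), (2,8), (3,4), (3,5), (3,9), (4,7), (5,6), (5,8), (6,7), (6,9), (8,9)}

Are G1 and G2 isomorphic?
No, not isomorphic

The graphs are NOT isomorphic.

Degrees in G1: deg(0)=5, deg(1)=3, deg(2)=3, deg(3)=2, deg(4)=7, deg(5)=4, deg(6)=5, deg(7)=3, deg(8)=4, deg(9)=6.
Sorted degree sequence of G1: [7, 6, 5, 5, 4, 4, 3, 3, 3, 2].
Degrees in G2: deg(0)=3, deg(1)=3, deg(2)=3, deg(3)=5, deg(4)=2, deg(5)=4, deg(6)=5, deg(7)=3, deg(8)=3, deg(9)=3.
Sorted degree sequence of G2: [5, 5, 4, 3, 3, 3, 3, 3, 3, 2].
The (sorted) degree sequence is an isomorphism invariant, so since G1 and G2 have different degree sequences they cannot be isomorphic.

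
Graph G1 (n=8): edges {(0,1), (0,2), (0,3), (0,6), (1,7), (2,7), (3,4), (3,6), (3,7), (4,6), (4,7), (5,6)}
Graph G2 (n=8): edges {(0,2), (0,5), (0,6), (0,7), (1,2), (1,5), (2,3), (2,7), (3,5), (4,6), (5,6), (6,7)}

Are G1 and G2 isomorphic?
Yes, isomorphic

The graphs are isomorphic.
One valid mapping φ: V(G1) → V(G2): 0→5, 1→1, 2→3, 3→0, 4→7, 5→4, 6→6, 7→2

Verify φ preserves adjacency — for each edge of G1, its image is an edge of G2:
  (0,1) → (φ(0),φ(1)) = (1,5) ∈ E(G2) ✓
  (0,2) → (φ(0),φ(2)) = (3,5) ∈ E(G2) ✓
  (0,3) → (φ(0),φ(3)) = (0,5) ∈ E(G2) ✓
  (0,6) → (φ(0),φ(6)) = (5,6) ∈ E(G2) ✓
  (1,7) → (φ(1),φ(7)) = (1,2) ∈ E(G2) ✓
  (2,7) → (φ(2),φ(7)) = (2,3) ∈ E(G2) ✓
  (3,4) → (φ(3),φ(4)) = (0,7) ∈ E(G2) ✓
  (3,6) → (φ(3),φ(6)) = (0,6) ∈ E(G2) ✓
  (3,7) → (φ(3),φ(7)) = (0,2) ∈ E(G2) ✓
  (4,6) → (φ(4),φ(6)) = (6,7) ∈ E(G2) ✓
  (4,7) → (φ(4),φ(7)) = (2,7) ∈ E(G2) ✓
  (5,6) → (φ(5),φ(6)) = (4,6) ∈ E(G2) ✓
All 12 edges of G1 map to edges of G2, and |E(G1)| = |E(G2)| = 12, so φ is a bijection on edges as well as vertices. Hence G1 ≅ G2.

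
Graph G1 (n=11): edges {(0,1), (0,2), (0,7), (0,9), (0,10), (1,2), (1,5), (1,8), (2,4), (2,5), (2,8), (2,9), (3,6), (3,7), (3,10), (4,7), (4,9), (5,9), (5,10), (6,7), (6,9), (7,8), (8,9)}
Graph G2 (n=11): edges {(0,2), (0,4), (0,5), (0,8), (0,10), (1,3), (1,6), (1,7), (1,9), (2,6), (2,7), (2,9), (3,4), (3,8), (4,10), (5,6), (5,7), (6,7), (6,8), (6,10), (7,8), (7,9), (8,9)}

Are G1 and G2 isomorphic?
Yes, isomorphic

The graphs are isomorphic.
One valid mapping φ: V(G1) → V(G2): 0→8, 1→9, 2→7, 3→4, 4→5, 5→1, 6→10, 7→0, 8→2, 9→6, 10→3

Verify φ preserves adjacency — for each edge of G1, its image is an edge of G2:
  (0,1) → (φ(0),φ(1)) = (8,9) ∈ E(G2) ✓
  (0,2) → (φ(0),φ(2)) = (7,8) ∈ E(G2) ✓
  (0,7) → (φ(0),φ(7)) = (0,8) ∈ E(G2) ✓
  (0,9) → (φ(0),φ(9)) = (6,8) ∈ E(G2) ✓
  (0,10) → (φ(0),φ(10)) = (3,8) ∈ E(G2) ✓
  (1,2) → (φ(1),φ(2)) = (7,9) ∈ E(G2) ✓
  (1,5) → (φ(1),φ(5)) = (1,9) ∈ E(G2) ✓
  (1,8) → (φ(1),φ(8)) = (2,9) ∈ E(G2) ✓
  (2,4) → (φ(2),φ(4)) = (5,7) ∈ E(G2) ✓
  (2,5) → (φ(2),φ(5)) = (1,7) ∈ E(G2) ✓
  (2,8) → (φ(2),φ(8)) = (2,7) ∈ E(G2) ✓
  (2,9) → (φ(2),φ(9)) = (6,7) ∈ E(G2) ✓
  (3,6) → (φ(3),φ(6)) = (4,10) ∈ E(G2) ✓
  (3,7) → (φ(3),φ(7)) = (0,4) ∈ E(G2) ✓
  (3,10) → (φ(3),φ(10)) = (3,4) ∈ E(G2) ✓
  (4,7) → (φ(4),φ(7)) = (0,5) ∈ E(G2) ✓
  (4,9) → (φ(4),φ(9)) = (5,6) ∈ E(G2) ✓
  (5,9) → (φ(5),φ(9)) = (1,6) ∈ E(G2) ✓
  (5,10) → (φ(5),φ(10)) = (1,3) ∈ E(G2) ✓
  (6,7) → (φ(6),φ(7)) = (0,10) ∈ E(G2) ✓
  (6,9) → (φ(6),φ(9)) = (6,10) ∈ E(G2) ✓
  (7,8) → (φ(7),φ(8)) = (0,2) ∈ E(G2) ✓
  (8,9) → (φ(8),φ(9)) = (2,6) ∈ E(G2) ✓
All 23 edges of G1 map to edges of G2, and |E(G1)| = |E(G2)| = 23, so φ is a bijection on edges as well as vertices. Hence G1 ≅ G2.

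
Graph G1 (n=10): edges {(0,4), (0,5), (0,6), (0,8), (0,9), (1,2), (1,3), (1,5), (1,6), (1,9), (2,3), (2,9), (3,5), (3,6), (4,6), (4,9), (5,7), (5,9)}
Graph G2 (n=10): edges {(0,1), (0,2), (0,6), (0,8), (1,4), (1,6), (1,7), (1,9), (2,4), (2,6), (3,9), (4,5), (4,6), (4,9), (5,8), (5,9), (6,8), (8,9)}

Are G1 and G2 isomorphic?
Yes, isomorphic

The graphs are isomorphic.
One valid mapping φ: V(G1) → V(G2): 0→9, 1→6, 2→2, 3→0, 4→5, 5→1, 6→8, 7→7, 8→3, 9→4

Verify φ preserves adjacency — for each edge of G1, its image is an edge of G2:
  (0,4) → (φ(0),φ(4)) = (5,9) ∈ E(G2) ✓
  (0,5) → (φ(0),φ(5)) = (1,9) ∈ E(G2) ✓
  (0,6) → (φ(0),φ(6)) = (8,9) ∈ E(G2) ✓
  (0,8) → (φ(0),φ(8)) = (3,9) ∈ E(G2) ✓
  (0,9) → (φ(0),φ(9)) = (4,9) ∈ E(G2) ✓
  (1,2) → (φ(1),φ(2)) = (2,6) ∈ E(G2) ✓
  (1,3) → (φ(1),φ(3)) = (0,6) ∈ E(G2) ✓
  (1,5) → (φ(1),φ(5)) = (1,6) ∈ E(G2) ✓
  (1,6) → (φ(1),φ(6)) = (6,8) ∈ E(G2) ✓
  (1,9) → (φ(1),φ(9)) = (4,6) ∈ E(G2) ✓
  (2,3) → (φ(2),φ(3)) = (0,2) ∈ E(G2) ✓
  (2,9) → (φ(2),φ(9)) = (2,4) ∈ E(G2) ✓
  (3,5) → (φ(3),φ(5)) = (0,1) ∈ E(G2) ✓
  (3,6) → (φ(3),φ(6)) = (0,8) ∈ E(G2) ✓
  (4,6) → (φ(4),φ(6)) = (5,8) ∈ E(G2) ✓
  (4,9) → (φ(4),φ(9)) = (4,5) ∈ E(G2) ✓
  (5,7) → (φ(5),φ(7)) = (1,7) ∈ E(G2) ✓
  (5,9) → (φ(5),φ(9)) = (1,4) ∈ E(G2) ✓
All 18 edges of G1 map to edges of G2, and |E(G1)| = |E(G2)| = 18, so φ is a bijection on edges as well as vertices. Hence G1 ≅ G2.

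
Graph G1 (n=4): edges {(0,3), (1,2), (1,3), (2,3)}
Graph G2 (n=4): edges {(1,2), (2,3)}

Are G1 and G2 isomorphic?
No, not isomorphic

The graphs are NOT isomorphic.

Counting edges: G1 has 4 edge(s); G2 has 2 edge(s).
Edge count is an isomorphism invariant (a bijection on vertices induces a bijection on edges), so differing edge counts rule out isomorphism.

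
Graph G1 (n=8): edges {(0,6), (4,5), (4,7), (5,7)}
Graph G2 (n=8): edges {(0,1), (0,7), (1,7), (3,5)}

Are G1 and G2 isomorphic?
Yes, isomorphic

The graphs are isomorphic.
One valid mapping φ: V(G1) → V(G2): 0→3, 1→2, 2→4, 3→6, 4→0, 5→7, 6→5, 7→1

Verify φ preserves adjacency — for each edge of G1, its image is an edge of G2:
  (0,6) → (φ(0),φ(6)) = (3,5) ∈ E(G2) ✓
  (4,5) → (φ(4),φ(5)) = (0,7) ∈ E(G2) ✓
  (4,7) → (φ(4),φ(7)) = (0,1) ∈ E(G2) ✓
  (5,7) → (φ(5),φ(7)) = (1,7) ∈ E(G2) ✓
All 4 edges of G1 map to edges of G2, and |E(G1)| = |E(G2)| = 4, so φ is a bijection on edges as well as vertices. Hence G1 ≅ G2.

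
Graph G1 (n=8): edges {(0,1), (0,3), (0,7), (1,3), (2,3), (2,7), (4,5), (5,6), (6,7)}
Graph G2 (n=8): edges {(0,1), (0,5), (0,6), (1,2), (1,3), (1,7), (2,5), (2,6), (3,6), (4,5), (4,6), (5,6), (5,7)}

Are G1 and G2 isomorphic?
No, not isomorphic

The graphs are NOT isomorphic.

Counting triangles (3-cliques): G1 has 1, G2 has 3.
Triangle count is an isomorphism invariant, so differing triangle counts rule out isomorphism.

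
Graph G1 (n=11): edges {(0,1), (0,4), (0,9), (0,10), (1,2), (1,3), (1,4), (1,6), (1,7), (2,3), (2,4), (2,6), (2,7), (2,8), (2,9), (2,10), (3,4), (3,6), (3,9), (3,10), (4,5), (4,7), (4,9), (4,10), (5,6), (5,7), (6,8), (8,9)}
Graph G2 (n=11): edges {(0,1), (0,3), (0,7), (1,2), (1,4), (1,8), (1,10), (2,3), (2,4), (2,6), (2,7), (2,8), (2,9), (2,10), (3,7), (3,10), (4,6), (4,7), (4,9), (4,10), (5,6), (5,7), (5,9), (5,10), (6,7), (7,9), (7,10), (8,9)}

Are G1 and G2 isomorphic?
Yes, isomorphic

The graphs are isomorphic.
One valid mapping φ: V(G1) → V(G2): 0→5, 1→10, 2→2, 3→4, 4→7, 5→0, 6→1, 7→3, 8→8, 9→9, 10→6

Verify φ preserves adjacency — for each edge of G1, its image is an edge of G2:
  (0,1) → (φ(0),φ(1)) = (5,10) ∈ E(G2) ✓
  (0,4) → (φ(0),φ(4)) = (5,7) ∈ E(G2) ✓
  (0,9) → (φ(0),φ(9)) = (5,9) ∈ E(G2) ✓
  (0,10) → (φ(0),φ(10)) = (5,6) ∈ E(G2) ✓
  (1,2) → (φ(1),φ(2)) = (2,10) ∈ E(G2) ✓
  (1,3) → (φ(1),φ(3)) = (4,10) ∈ E(G2) ✓
  (1,4) → (φ(1),φ(4)) = (7,10) ∈ E(G2) ✓
  (1,6) → (φ(1),φ(6)) = (1,10) ∈ E(G2) ✓
  (1,7) → (φ(1),φ(7)) = (3,10) ∈ E(G2) ✓
  (2,3) → (φ(2),φ(3)) = (2,4) ∈ E(G2) ✓
  (2,4) → (φ(2),φ(4)) = (2,7) ∈ E(G2) ✓
  (2,6) → (φ(2),φ(6)) = (1,2) ∈ E(G2) ✓
  (2,7) → (φ(2),φ(7)) = (2,3) ∈ E(G2) ✓
  (2,8) → (φ(2),φ(8)) = (2,8) ∈ E(G2) ✓
  (2,9) → (φ(2),φ(9)) = (2,9) ∈ E(G2) ✓
  (2,10) → (φ(2),φ(10)) = (2,6) ∈ E(G2) ✓
  (3,4) → (φ(3),φ(4)) = (4,7) ∈ E(G2) ✓
  (3,6) → (φ(3),φ(6)) = (1,4) ∈ E(G2) ✓
  (3,9) → (φ(3),φ(9)) = (4,9) ∈ E(G2) ✓
  (3,10) → (φ(3),φ(10)) = (4,6) ∈ E(G2) ✓
  (4,5) → (φ(4),φ(5)) = (0,7) ∈ E(G2) ✓
  (4,7) → (φ(4),φ(7)) = (3,7) ∈ E(G2) ✓
  (4,9) → (φ(4),φ(9)) = (7,9) ∈ E(G2) ✓
  (4,10) → (φ(4),φ(10)) = (6,7) ∈ E(G2) ✓
  (5,6) → (φ(5),φ(6)) = (0,1) ∈ E(G2) ✓
  (5,7) → (φ(5),φ(7)) = (0,3) ∈ E(G2) ✓
  (6,8) → (φ(6),φ(8)) = (1,8) ∈ E(G2) ✓
  (8,9) → (φ(8),φ(9)) = (8,9) ∈ E(G2) ✓
All 28 edges of G1 map to edges of G2, and |E(G1)| = |E(G2)| = 28, so φ is a bijection on edges as well as vertices. Hence G1 ≅ G2.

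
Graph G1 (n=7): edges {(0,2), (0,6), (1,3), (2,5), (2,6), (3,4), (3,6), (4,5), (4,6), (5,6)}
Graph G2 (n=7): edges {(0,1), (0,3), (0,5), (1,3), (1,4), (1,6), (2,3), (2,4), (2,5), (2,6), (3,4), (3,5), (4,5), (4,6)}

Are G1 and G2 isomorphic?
No, not isomorphic

The graphs are NOT isomorphic.

Degrees in G1: deg(0)=2, deg(1)=1, deg(2)=3, deg(3)=3, deg(4)=3, deg(5)=3, deg(6)=5.
Sorted degree sequence of G1: [5, 3, 3, 3, 3, 2, 1].
Degrees in G2: deg(0)=3, deg(1)=4, deg(2)=4, deg(3)=5, deg(4)=5, deg(5)=4, deg(6)=3.
Sorted degree sequence of G2: [5, 5, 4, 4, 4, 3, 3].
The (sorted) degree sequence is an isomorphism invariant, so since G1 and G2 have different degree sequences they cannot be isomorphic.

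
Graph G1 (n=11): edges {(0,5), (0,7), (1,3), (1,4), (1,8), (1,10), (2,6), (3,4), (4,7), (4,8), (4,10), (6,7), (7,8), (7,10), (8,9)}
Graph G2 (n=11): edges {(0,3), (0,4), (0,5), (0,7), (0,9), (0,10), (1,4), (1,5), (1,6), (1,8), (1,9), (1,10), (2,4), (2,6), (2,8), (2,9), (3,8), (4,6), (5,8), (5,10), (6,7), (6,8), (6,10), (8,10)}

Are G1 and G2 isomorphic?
No, not isomorphic

The graphs are NOT isomorphic.

Degrees in G1: deg(0)=2, deg(1)=4, deg(2)=1, deg(3)=2, deg(4)=5, deg(5)=1, deg(6)=2, deg(7)=5, deg(8)=4, deg(9)=1, deg(10)=3.
Sorted degree sequence of G1: [5, 5, 4, 4, 3, 2, 2, 2, 1, 1, 1].
Degrees in G2: deg(0)=6, deg(1)=6, deg(2)=4, deg(3)=2, deg(4)=4, deg(5)=4, deg(6)=6, deg(7)=2, deg(8)=6, deg(9)=3, deg(10)=5.
Sorted degree sequence of G2: [6, 6, 6, 6, 5, 4, 4, 4, 3, 2, 2].
The (sorted) degree sequence is an isomorphism invariant, so since G1 and G2 have different degree sequences they cannot be isomorphic.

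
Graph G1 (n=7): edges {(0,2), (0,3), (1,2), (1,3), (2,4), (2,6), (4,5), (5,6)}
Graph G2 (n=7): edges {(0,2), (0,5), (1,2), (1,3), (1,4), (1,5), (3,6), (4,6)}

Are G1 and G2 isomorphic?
Yes, isomorphic

The graphs are isomorphic.
One valid mapping φ: V(G1) → V(G2): 0→3, 1→4, 2→1, 3→6, 4→5, 5→0, 6→2

Verify φ preserves adjacency — for each edge of G1, its image is an edge of G2:
  (0,2) → (φ(0),φ(2)) = (1,3) ∈ E(G2) ✓
  (0,3) → (φ(0),φ(3)) = (3,6) ∈ E(G2) ✓
  (1,2) → (φ(1),φ(2)) = (1,4) ∈ E(G2) ✓
  (1,3) → (φ(1),φ(3)) = (4,6) ∈ E(G2) ✓
  (2,4) → (φ(2),φ(4)) = (1,5) ∈ E(G2) ✓
  (2,6) → (φ(2),φ(6)) = (1,2) ∈ E(G2) ✓
  (4,5) → (φ(4),φ(5)) = (0,5) ∈ E(G2) ✓
  (5,6) → (φ(5),φ(6)) = (0,2) ∈ E(G2) ✓
All 8 edges of G1 map to edges of G2, and |E(G1)| = |E(G2)| = 8, so φ is a bijection on edges as well as vertices. Hence G1 ≅ G2.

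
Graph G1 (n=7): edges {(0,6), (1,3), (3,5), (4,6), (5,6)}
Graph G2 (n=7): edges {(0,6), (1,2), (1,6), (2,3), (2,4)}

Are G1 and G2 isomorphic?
Yes, isomorphic

The graphs are isomorphic.
One valid mapping φ: V(G1) → V(G2): 0→3, 1→0, 2→5, 3→6, 4→4, 5→1, 6→2

Verify φ preserves adjacency — for each edge of G1, its image is an edge of G2:
  (0,6) → (φ(0),φ(6)) = (2,3) ∈ E(G2) ✓
  (1,3) → (φ(1),φ(3)) = (0,6) ∈ E(G2) ✓
  (3,5) → (φ(3),φ(5)) = (1,6) ∈ E(G2) ✓
  (4,6) → (φ(4),φ(6)) = (2,4) ∈ E(G2) ✓
  (5,6) → (φ(5),φ(6)) = (1,2) ∈ E(G2) ✓
All 5 edges of G1 map to edges of G2, and |E(G1)| = |E(G2)| = 5, so φ is a bijection on edges as well as vertices. Hence G1 ≅ G2.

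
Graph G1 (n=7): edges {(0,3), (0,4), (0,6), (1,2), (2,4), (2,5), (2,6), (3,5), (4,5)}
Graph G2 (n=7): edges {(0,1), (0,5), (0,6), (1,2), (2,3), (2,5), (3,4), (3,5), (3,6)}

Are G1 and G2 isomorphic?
Yes, isomorphic

The graphs are isomorphic.
One valid mapping φ: V(G1) → V(G2): 0→0, 1→4, 2→3, 3→1, 4→5, 5→2, 6→6

Verify φ preserves adjacency — for each edge of G1, its image is an edge of G2:
  (0,3) → (φ(0),φ(3)) = (0,1) ∈ E(G2) ✓
  (0,4) → (φ(0),φ(4)) = (0,5) ∈ E(G2) ✓
  (0,6) → (φ(0),φ(6)) = (0,6) ∈ E(G2) ✓
  (1,2) → (φ(1),φ(2)) = (3,4) ∈ E(G2) ✓
  (2,4) → (φ(2),φ(4)) = (3,5) ∈ E(G2) ✓
  (2,5) → (φ(2),φ(5)) = (2,3) ∈ E(G2) ✓
  (2,6) → (φ(2),φ(6)) = (3,6) ∈ E(G2) ✓
  (3,5) → (φ(3),φ(5)) = (1,2) ∈ E(G2) ✓
  (4,5) → (φ(4),φ(5)) = (2,5) ∈ E(G2) ✓
All 9 edges of G1 map to edges of G2, and |E(G1)| = |E(G2)| = 9, so φ is a bijection on edges as well as vertices. Hence G1 ≅ G2.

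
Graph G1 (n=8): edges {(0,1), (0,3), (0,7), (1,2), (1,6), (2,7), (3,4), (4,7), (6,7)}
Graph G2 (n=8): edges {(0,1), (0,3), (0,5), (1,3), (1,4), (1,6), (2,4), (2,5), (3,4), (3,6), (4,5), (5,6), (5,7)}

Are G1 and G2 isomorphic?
No, not isomorphic

The graphs are NOT isomorphic.

Counting triangles (3-cliques): G1 has 0, G2 has 4.
Triangle count is an isomorphism invariant, so differing triangle counts rule out isomorphism.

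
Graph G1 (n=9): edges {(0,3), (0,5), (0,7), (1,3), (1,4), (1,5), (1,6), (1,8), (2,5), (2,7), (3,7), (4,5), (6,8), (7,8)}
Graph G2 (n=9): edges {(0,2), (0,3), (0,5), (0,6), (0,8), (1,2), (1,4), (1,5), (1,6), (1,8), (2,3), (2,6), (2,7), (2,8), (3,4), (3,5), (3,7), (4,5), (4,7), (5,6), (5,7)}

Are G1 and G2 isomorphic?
No, not isomorphic

The graphs are NOT isomorphic.

Counting triangles (3-cliques): G1 has 3, G2 has 14.
Triangle count is an isomorphism invariant, so differing triangle counts rule out isomorphism.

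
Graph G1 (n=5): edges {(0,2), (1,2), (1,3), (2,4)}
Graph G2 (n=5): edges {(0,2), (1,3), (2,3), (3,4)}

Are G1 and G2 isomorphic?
Yes, isomorphic

The graphs are isomorphic.
One valid mapping φ: V(G1) → V(G2): 0→4, 1→2, 2→3, 3→0, 4→1

Verify φ preserves adjacency — for each edge of G1, its image is an edge of G2:
  (0,2) → (φ(0),φ(2)) = (3,4) ∈ E(G2) ✓
  (1,2) → (φ(1),φ(2)) = (2,3) ∈ E(G2) ✓
  (1,3) → (φ(1),φ(3)) = (0,2) ∈ E(G2) ✓
  (2,4) → (φ(2),φ(4)) = (1,3) ∈ E(G2) ✓
All 4 edges of G1 map to edges of G2, and |E(G1)| = |E(G2)| = 4, so φ is a bijection on edges as well as vertices. Hence G1 ≅ G2.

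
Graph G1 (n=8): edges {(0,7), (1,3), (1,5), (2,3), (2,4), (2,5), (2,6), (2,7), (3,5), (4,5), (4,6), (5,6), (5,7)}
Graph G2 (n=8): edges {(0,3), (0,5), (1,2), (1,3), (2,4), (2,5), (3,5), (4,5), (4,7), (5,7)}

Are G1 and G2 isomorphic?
No, not isomorphic

The graphs are NOT isomorphic.

Counting triangles (3-cliques): G1 has 7, G2 has 3.
Triangle count is an isomorphism invariant, so differing triangle counts rule out isomorphism.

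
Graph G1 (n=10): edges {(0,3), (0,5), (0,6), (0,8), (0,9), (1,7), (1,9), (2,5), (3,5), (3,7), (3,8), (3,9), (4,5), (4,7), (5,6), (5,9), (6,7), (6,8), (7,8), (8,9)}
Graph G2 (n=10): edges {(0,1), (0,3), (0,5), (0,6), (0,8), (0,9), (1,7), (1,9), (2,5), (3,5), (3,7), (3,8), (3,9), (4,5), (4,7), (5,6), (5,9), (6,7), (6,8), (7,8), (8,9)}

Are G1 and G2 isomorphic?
No, not isomorphic

The graphs are NOT isomorphic.

Counting edges: G1 has 20 edge(s); G2 has 21 edge(s).
Edge count is an isomorphism invariant (a bijection on vertices induces a bijection on edges), so differing edge counts rule out isomorphism.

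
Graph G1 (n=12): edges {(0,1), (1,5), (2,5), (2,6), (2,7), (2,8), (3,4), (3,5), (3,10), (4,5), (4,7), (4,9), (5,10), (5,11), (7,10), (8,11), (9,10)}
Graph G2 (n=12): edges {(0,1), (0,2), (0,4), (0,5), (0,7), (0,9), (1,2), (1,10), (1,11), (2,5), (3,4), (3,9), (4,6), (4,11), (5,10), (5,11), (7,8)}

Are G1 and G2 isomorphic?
Yes, isomorphic

The graphs are isomorphic.
One valid mapping φ: V(G1) → V(G2): 0→8, 1→7, 2→4, 3→2, 4→1, 5→0, 6→6, 7→11, 8→3, 9→10, 10→5, 11→9

Verify φ preserves adjacency — for each edge of G1, its image is an edge of G2:
  (0,1) → (φ(0),φ(1)) = (7,8) ∈ E(G2) ✓
  (1,5) → (φ(1),φ(5)) = (0,7) ∈ E(G2) ✓
  (2,5) → (φ(2),φ(5)) = (0,4) ∈ E(G2) ✓
  (2,6) → (φ(2),φ(6)) = (4,6) ∈ E(G2) ✓
  (2,7) → (φ(2),φ(7)) = (4,11) ∈ E(G2) ✓
  (2,8) → (φ(2),φ(8)) = (3,4) ∈ E(G2) ✓
  (3,4) → (φ(3),φ(4)) = (1,2) ∈ E(G2) ✓
  (3,5) → (φ(3),φ(5)) = (0,2) ∈ E(G2) ✓
  (3,10) → (φ(3),φ(10)) = (2,5) ∈ E(G2) ✓
  (4,5) → (φ(4),φ(5)) = (0,1) ∈ E(G2) ✓
  (4,7) → (φ(4),φ(7)) = (1,11) ∈ E(G2) ✓
  (4,9) → (φ(4),φ(9)) = (1,10) ∈ E(G2) ✓
  (5,10) → (φ(5),φ(10)) = (0,5) ∈ E(G2) ✓
  (5,11) → (φ(5),φ(11)) = (0,9) ∈ E(G2) ✓
  (7,10) → (φ(7),φ(10)) = (5,11) ∈ E(G2) ✓
  (8,11) → (φ(8),φ(11)) = (3,9) ∈ E(G2) ✓
  (9,10) → (φ(9),φ(10)) = (5,10) ∈ E(G2) ✓
All 17 edges of G1 map to edges of G2, and |E(G1)| = |E(G2)| = 17, so φ is a bijection on edges as well as vertices. Hence G1 ≅ G2.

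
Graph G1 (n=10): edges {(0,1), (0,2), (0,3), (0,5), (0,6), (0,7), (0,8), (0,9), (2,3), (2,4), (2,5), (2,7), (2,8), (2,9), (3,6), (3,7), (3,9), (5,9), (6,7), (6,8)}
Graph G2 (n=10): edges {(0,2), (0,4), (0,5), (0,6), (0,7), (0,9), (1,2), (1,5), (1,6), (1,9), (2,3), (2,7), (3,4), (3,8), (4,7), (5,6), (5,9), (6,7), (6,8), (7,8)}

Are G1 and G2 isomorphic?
No, not isomorphic

The graphs are NOT isomorphic.

Degrees in G1: deg(0)=8, deg(1)=1, deg(2)=7, deg(3)=5, deg(4)=1, deg(5)=3, deg(6)=4, deg(7)=4, deg(8)=3, deg(9)=4.
Sorted degree sequence of G1: [8, 7, 5, 4, 4, 4, 3, 3, 1, 1].
Degrees in G2: deg(0)=6, deg(1)=4, deg(2)=4, deg(3)=3, deg(4)=3, deg(5)=4, deg(6)=5, deg(7)=5, deg(8)=3, deg(9)=3.
Sorted degree sequence of G2: [6, 5, 5, 4, 4, 4, 3, 3, 3, 3].
The (sorted) degree sequence is an isomorphism invariant, so since G1 and G2 have different degree sequences they cannot be isomorphic.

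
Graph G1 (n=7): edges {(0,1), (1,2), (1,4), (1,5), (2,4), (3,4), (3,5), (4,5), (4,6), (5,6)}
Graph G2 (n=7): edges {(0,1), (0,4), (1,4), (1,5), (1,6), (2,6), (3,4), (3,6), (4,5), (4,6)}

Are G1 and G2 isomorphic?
Yes, isomorphic

The graphs are isomorphic.
One valid mapping φ: V(G1) → V(G2): 0→2, 1→6, 2→3, 3→5, 4→4, 5→1, 6→0

Verify φ preserves adjacency — for each edge of G1, its image is an edge of G2:
  (0,1) → (φ(0),φ(1)) = (2,6) ∈ E(G2) ✓
  (1,2) → (φ(1),φ(2)) = (3,6) ∈ E(G2) ✓
  (1,4) → (φ(1),φ(4)) = (4,6) ∈ E(G2) ✓
  (1,5) → (φ(1),φ(5)) = (1,6) ∈ E(G2) ✓
  (2,4) → (φ(2),φ(4)) = (3,4) ∈ E(G2) ✓
  (3,4) → (φ(3),φ(4)) = (4,5) ∈ E(G2) ✓
  (3,5) → (φ(3),φ(5)) = (1,5) ∈ E(G2) ✓
  (4,5) → (φ(4),φ(5)) = (1,4) ∈ E(G2) ✓
  (4,6) → (φ(4),φ(6)) = (0,4) ∈ E(G2) ✓
  (5,6) → (φ(5),φ(6)) = (0,1) ∈ E(G2) ✓
All 10 edges of G1 map to edges of G2, and |E(G1)| = |E(G2)| = 10, so φ is a bijection on edges as well as vertices. Hence G1 ≅ G2.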